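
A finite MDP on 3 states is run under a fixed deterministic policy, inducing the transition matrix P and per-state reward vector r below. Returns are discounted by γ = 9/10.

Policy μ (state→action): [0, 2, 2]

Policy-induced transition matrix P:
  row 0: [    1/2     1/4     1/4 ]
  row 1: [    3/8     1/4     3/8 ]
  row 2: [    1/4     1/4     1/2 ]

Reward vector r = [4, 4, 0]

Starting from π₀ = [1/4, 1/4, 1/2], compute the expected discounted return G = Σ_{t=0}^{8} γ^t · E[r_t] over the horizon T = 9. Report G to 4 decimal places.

t=0: π = [0.2500, 0.2500, 0.5000], E[r] = 2.0000, γ^t·E[r] = 2.000000, running G = 2.000000
t=1: π = [0.3438, 0.2500, 0.4063], E[r] = 2.3750, γ^t·E[r] = 2.137500, running G = 4.137500
t=2: π = [0.3672, 0.2500, 0.3828], E[r] = 2.4688, γ^t·E[r] = 1.999688, running G = 6.137188
t=3: π = [0.3730, 0.2500, 0.3770], E[r] = 2.4922, γ^t·E[r] = 1.816805, running G = 7.953992
t=4: π = [0.3745, 0.2500, 0.3755], E[r] = 2.4980, γ^t·E[r] = 1.638969, running G = 9.592961
t=5: π = [0.3749, 0.2500, 0.3751], E[r] = 2.4995, γ^t·E[r] = 1.475937, running G = 11.068897
t=6: π = [0.3750, 0.2500, 0.3750], E[r] = 2.4999, γ^t·E[r] = 1.328538, running G = 12.397435
t=7: π = [0.3750, 0.2500, 0.3750], E[r] = 2.5000, γ^t·E[r] = 1.195728, running G = 13.593163
t=8: π = [0.3750, 0.2500, 0.3750], E[r] = 2.5000, γ^t·E[r] = 1.076165, running G = 14.669327

G = 14.6693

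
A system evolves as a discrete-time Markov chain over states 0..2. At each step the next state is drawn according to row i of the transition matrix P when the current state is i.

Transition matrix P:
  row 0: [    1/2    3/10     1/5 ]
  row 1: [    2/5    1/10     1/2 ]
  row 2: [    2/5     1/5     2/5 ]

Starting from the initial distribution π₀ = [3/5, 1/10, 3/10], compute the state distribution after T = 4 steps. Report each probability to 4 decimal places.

π = [0.4445, 0.2222, 0.3333]

t=0: π = [0.6000, 0.1000, 0.3000]
t=1: π = [0.4600, 0.2500, 0.2900]
t=2: π = [0.4460, 0.2210, 0.3330]
t=3: π = [0.4446, 0.2225, 0.3329]
t=4: π = [0.4445, 0.2222, 0.3333]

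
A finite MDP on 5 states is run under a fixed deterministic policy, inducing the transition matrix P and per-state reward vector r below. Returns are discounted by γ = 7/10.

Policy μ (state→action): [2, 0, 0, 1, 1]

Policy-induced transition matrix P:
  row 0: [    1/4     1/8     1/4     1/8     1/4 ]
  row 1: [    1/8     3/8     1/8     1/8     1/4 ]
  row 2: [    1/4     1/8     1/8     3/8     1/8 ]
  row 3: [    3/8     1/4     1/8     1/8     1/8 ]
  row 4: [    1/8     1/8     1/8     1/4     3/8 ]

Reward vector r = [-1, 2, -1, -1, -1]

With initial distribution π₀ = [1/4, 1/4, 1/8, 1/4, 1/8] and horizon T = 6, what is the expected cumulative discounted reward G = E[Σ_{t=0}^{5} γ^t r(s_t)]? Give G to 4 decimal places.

t=0: π = [0.2500, 0.2500, 0.1250, 0.2500, 0.1250], E[r] = -0.2500, γ^t·E[r] = -0.250000, running G = -0.250000
t=1: π = [0.2344, 0.2188, 0.1563, 0.1719, 0.2188], E[r] = -0.3438, γ^t·E[r] = -0.240625, running G = -0.490625
t=2: π = [0.2168, 0.2012, 0.1543, 0.1914, 0.2363], E[r] = -0.3965, γ^t·E[r] = -0.194277, running G = -0.684902
t=3: π = [0.2192, 0.1992, 0.1521, 0.1931, 0.2363], E[r] = -0.4023, γ^t·E[r] = -0.138004, running G = -0.822906
t=4: π = [0.2197, 0.1989, 0.1524, 0.1926, 0.2364], E[r] = -0.4032, γ^t·E[r] = -0.096801, running G = -0.919707
t=5: π = [0.2197, 0.1988, 0.1525, 0.1926, 0.2364], E[r] = -0.4036, γ^t·E[r] = -0.067830, running G = -0.987536

G = -0.9875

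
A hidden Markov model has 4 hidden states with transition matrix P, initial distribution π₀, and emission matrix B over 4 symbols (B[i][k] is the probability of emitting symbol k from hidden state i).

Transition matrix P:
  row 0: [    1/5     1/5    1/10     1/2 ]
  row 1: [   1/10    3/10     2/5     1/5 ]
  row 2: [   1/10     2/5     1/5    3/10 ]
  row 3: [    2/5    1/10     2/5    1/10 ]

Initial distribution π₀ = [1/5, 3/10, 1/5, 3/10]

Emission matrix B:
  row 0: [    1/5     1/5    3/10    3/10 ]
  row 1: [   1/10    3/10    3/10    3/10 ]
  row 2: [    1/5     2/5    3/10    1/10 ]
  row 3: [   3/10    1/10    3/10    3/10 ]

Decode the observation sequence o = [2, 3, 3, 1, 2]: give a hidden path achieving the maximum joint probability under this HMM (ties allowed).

t=0: δ = [6.000e-02, 9.000e-02, 6.000e-02, 9.000e-02]  (obs o_0=2)
t=1: δ = [1.080e-02, 8.100e-03, 3.600e-03, 9.000e-03]  ψ = [3, 1, 1, 0]  (obs o_1=3)
t=2: δ = [1.080e-03, 7.290e-04, 3.600e-04, 1.620e-03]  ψ = [3, 1, 3, 0]  (obs o_2=3)
t=3: δ = [1.296e-04, 6.561e-05, 2.592e-04, 5.400e-05]  ψ = [3, 1, 3, 0]  (obs o_3=1)
t=4: δ = [7.776e-06, 3.110e-05, 1.555e-05, 2.333e-05]  ψ = [0, 2, 2, 2]  (obs o_4=2)
backtrack: best end state = 1; path = [3, 0, 3, 2, 1]

path = [3, 0, 3, 2, 1]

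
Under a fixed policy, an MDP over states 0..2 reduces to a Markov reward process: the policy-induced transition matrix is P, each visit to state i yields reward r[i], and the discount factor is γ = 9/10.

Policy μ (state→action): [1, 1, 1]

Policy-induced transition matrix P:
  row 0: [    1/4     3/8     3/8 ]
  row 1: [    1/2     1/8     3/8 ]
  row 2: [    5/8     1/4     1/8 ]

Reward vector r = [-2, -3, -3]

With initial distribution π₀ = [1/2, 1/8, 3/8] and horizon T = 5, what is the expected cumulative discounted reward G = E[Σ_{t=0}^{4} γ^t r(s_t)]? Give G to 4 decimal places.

G = -10.4617

t=0: π = [0.5000, 0.1250, 0.3750], E[r] = -2.5000, γ^t·E[r] = -2.500000, running G = -2.500000
t=1: π = [0.4219, 0.2969, 0.2813], E[r] = -2.5781, γ^t·E[r] = -2.320313, running G = -4.820313
t=2: π = [0.4297, 0.2656, 0.3047], E[r] = -2.5703, γ^t·E[r] = -2.081953, running G = -6.902266
t=3: π = [0.4307, 0.2705, 0.2988], E[r] = -2.5693, γ^t·E[r] = -1.873046, running G = -8.775312
t=4: π = [0.4297, 0.2700, 0.3003], E[r] = -2.5703, γ^t·E[r] = -1.686382, running G = -10.461694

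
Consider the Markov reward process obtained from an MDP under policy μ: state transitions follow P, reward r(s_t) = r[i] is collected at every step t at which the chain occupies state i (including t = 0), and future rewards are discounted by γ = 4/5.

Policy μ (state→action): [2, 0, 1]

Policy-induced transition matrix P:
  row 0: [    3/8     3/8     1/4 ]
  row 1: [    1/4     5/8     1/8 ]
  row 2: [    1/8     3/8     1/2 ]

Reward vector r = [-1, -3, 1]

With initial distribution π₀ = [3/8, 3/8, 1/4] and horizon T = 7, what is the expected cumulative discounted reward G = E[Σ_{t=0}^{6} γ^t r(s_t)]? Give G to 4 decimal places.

G = -5.5756

t=0: π = [0.3750, 0.3750, 0.2500], E[r] = -1.2500, γ^t·E[r] = -1.250000, running G = -1.250000
t=1: π = [0.2656, 0.4688, 0.2656], E[r] = -1.4063, γ^t·E[r] = -1.125000, running G = -2.375000
t=2: π = [0.2500, 0.4922, 0.2578], E[r] = -1.4688, γ^t·E[r] = -0.940000, running G = -3.315000
t=3: π = [0.2490, 0.4980, 0.2529], E[r] = -1.4902, γ^t·E[r] = -0.763000, running G = -4.078000
t=4: π = [0.2495, 0.4995, 0.2510], E[r] = -1.4971, γ^t·E[r] = -0.613200, running G = -4.691200
t=5: π = [0.2498, 0.4999, 0.2503], E[r] = -1.4991, γ^t·E[r] = -0.491240, running G = -5.182440
t=6: π = [0.2499, 0.5000, 0.2501], E[r] = -1.4998, γ^t·E[r] = -0.393152, running G = -5.575592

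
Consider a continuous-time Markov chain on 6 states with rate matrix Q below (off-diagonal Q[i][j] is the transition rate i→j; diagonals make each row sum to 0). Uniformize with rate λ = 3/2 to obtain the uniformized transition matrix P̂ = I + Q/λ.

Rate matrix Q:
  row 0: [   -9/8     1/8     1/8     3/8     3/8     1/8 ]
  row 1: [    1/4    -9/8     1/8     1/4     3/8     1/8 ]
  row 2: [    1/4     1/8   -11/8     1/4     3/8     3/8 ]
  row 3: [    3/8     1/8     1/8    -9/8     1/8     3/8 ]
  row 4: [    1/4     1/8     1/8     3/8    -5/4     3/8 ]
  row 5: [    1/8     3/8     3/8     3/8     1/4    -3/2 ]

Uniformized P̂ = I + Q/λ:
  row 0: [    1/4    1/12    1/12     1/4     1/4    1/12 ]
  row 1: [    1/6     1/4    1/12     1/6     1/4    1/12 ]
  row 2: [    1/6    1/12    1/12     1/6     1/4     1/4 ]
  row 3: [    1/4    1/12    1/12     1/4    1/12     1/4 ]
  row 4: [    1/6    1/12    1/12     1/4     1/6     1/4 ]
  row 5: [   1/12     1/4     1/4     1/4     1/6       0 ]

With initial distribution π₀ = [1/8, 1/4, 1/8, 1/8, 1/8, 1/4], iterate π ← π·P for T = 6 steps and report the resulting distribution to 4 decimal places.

π = [0.1884, 0.1315, 0.1095, 0.2299, 0.1833, 0.1574]

t=0: π = [0.1250, 0.2500, 0.1250, 0.1250, 0.1250, 0.2500]
t=1: π = [0.1667, 0.1667, 0.1250, 0.2188, 0.1979, 0.1250]
t=2: π = [0.1884, 0.1319, 0.1042, 0.2257, 0.1866, 0.1632]
t=3: π = [0.1876, 0.1325, 0.1105, 0.2303, 0.1832, 0.1558]
t=4: π = [0.1885, 0.1314, 0.1093, 0.2297, 0.1834, 0.1577]
t=5: π = [0.1884, 0.1315, 0.1096, 0.2299, 0.1833, 0.1573]
t=6: π = [0.1884, 0.1315, 0.1095, 0.2299, 0.1833, 0.1574]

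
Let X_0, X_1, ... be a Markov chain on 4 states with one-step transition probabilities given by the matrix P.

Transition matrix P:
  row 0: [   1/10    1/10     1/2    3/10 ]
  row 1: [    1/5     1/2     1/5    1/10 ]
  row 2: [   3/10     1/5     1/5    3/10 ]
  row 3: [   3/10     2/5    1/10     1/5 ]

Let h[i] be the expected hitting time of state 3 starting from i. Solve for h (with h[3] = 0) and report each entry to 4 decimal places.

h = [3.9130, 5.1691, 4.0097, 0.0000]

First-step conditioning: h[3] = 0; for i ≠ 3, h[i] = 1 + Σ_k P[i][k]·h[k].
  h[0] = 1 + 1/10·h[0] + 1/10·h[1] + 1/2·h[2]
  h[1] = 1 + 1/5·h[0] + 1/2·h[1] + 1/5·h[2]
  h[2] = 1 + 3/10·h[0] + 1/5·h[1] + 1/5·h[2]
Solving the 3×3 linear system over states ≠ 3 gives exactly h = [90/23, 1070/207, 830/207, 0] (h[3] = 0 is the target).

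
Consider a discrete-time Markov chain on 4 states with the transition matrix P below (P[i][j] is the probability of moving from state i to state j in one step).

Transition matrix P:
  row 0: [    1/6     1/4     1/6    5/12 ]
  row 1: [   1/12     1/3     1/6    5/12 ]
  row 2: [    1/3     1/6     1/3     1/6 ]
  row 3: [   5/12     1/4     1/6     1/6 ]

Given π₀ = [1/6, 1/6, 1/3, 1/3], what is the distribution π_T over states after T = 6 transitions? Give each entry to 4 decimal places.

π = [0.2521, 0.2545, 0.2000, 0.2934]

t=0: π = [0.1667, 0.1667, 0.3333, 0.3333]
t=1: π = [0.2917, 0.2361, 0.2222, 0.2500]
t=2: π = [0.2465, 0.2512, 0.2037, 0.2986]
t=3: π = [0.2543, 0.2540, 0.2006, 0.2911]
t=4: π = [0.2517, 0.2544, 0.2001, 0.2937]
t=5: π = [0.2522, 0.2545, 0.2000, 0.2932]
t=6: π = [0.2521, 0.2545, 0.2000, 0.2934]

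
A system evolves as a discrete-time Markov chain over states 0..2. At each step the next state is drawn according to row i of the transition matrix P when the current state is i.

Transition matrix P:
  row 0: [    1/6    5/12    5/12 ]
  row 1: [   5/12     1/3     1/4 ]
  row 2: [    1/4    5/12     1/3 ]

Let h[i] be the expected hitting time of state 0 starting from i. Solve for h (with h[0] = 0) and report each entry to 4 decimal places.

h = [0.0000, 2.6939, 3.1837]

First-step conditioning: h[0] = 0; for i ≠ 0, h[i] = 1 + Σ_k P[i][k]·h[k].
  h[1] = 1 + 1/3·h[1] + 1/4·h[2]
  h[2] = 1 + 5/12·h[1] + 1/3·h[2]
Solving the 2×2 linear system over states ≠ 0 gives exactly h = [0, 132/49, 156/49] (h[0] = 0 is the target).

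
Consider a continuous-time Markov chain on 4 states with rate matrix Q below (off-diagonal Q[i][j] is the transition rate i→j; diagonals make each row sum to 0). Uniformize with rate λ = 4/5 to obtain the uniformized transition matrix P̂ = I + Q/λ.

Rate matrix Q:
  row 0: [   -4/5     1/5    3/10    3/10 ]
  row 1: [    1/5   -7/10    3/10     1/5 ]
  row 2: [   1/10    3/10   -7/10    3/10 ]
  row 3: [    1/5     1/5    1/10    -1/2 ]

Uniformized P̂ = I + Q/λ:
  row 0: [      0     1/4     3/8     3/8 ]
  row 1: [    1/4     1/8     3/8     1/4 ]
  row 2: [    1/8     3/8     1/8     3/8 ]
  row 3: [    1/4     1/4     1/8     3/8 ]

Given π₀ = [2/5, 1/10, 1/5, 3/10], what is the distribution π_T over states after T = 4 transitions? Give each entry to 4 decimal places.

π = [0.1769, 0.2484, 0.2305, 0.3442]

t=0: π = [0.4000, 0.1000, 0.2000, 0.3000]
t=1: π = [0.1250, 0.2625, 0.2500, 0.3625]
t=2: π = [0.1875, 0.2484, 0.2219, 0.3422]
t=3: π = [0.1754, 0.2467, 0.2340, 0.3439]
t=4: π = [0.1769, 0.2484, 0.2305, 0.3442]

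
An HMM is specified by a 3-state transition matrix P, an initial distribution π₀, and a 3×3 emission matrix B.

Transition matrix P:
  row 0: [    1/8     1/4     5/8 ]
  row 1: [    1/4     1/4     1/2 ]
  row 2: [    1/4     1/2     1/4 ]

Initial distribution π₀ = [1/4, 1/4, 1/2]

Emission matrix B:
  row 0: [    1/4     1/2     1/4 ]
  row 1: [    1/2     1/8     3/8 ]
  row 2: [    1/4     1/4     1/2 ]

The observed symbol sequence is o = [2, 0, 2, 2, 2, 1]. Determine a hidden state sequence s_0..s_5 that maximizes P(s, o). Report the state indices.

path = [2, 1, 2, 1, 2, 0]

t=0: δ = [6.250e-02, 9.375e-02, 2.500e-01]  (obs o_0=2)
t=1: δ = [1.562e-02, 6.250e-02, 1.562e-02]  ψ = [2, 2, 2]  (obs o_1=0)
t=2: δ = [3.906e-03, 5.859e-03, 1.562e-02]  ψ = [1, 1, 1]  (obs o_2=2)
t=3: δ = [9.766e-04, 2.930e-03, 1.953e-03]  ψ = [2, 2, 2]  (obs o_3=2)
t=4: δ = [1.831e-04, 3.662e-04, 7.324e-04]  ψ = [1, 2, 1]  (obs o_4=2)
t=5: δ = [9.155e-05, 4.578e-05, 4.578e-05]  ψ = [2, 2, 1]  (obs o_5=1)
backtrack: best end state = 0; path = [2, 1, 2, 1, 2, 0]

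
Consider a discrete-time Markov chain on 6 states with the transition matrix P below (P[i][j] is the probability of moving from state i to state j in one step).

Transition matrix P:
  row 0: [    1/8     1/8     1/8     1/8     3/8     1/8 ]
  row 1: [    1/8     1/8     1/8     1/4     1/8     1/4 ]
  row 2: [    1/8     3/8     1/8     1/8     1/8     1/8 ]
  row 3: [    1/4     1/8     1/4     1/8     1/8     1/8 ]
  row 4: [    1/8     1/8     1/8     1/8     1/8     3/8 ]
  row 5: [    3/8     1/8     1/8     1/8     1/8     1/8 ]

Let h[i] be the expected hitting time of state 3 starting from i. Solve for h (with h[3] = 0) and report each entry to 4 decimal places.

h = [6.9189, 6.0541, 6.7027, 0.0000, 6.9189, 6.9189]

First-step conditioning: h[3] = 0; for i ≠ 3, h[i] = 1 + Σ_k P[i][k]·h[k].
  h[0] = 1 + 1/8·h[0] + 1/8·h[1] + 1/8·h[2] + 3/8·h[4] + 1/8·h[5]
  h[1] = 1 + 1/8·h[0] + 1/8·h[1] + 1/8·h[2] + 1/8·h[4] + 1/4·h[5]
  h[2] = 1 + 1/8·h[0] + 3/8·h[1] + 1/8·h[2] + 1/8·h[4] + 1/8·h[5]
  h[4] = 1 + 1/8·h[0] + 1/8·h[1] + 1/8·h[2] + 1/8·h[4] + 3/8·h[5]
  h[5] = 1 + 3/8·h[0] + 1/8·h[1] + 1/8·h[2] + 1/8·h[4] + 1/8·h[5]
Solving the 5×5 linear system over states ≠ 3 gives exactly h = [256/37, 224/37, 248/37, 0, 256/37, 256/37] (h[3] = 0 is the target).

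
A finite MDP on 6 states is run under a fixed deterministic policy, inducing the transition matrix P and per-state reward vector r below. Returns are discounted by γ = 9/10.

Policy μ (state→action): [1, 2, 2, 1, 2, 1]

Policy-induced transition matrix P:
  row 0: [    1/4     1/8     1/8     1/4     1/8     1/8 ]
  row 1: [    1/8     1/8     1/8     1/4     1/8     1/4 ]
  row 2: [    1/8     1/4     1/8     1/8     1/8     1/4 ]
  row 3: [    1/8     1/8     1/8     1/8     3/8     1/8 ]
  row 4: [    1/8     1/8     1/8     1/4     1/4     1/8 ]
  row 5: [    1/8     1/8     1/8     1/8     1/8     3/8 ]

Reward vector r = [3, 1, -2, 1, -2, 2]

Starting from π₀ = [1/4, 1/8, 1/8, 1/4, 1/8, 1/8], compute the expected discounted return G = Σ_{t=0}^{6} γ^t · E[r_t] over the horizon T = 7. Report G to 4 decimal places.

t=0: π = [0.2500, 0.1250, 0.1250, 0.2500, 0.1250, 0.1250], E[r] = 0.8750, γ^t·E[r] = 0.875000, running G = 0.875000
t=1: π = [0.1563, 0.1406, 0.1250, 0.1875, 0.2031, 0.1875], E[r] = 0.5156, γ^t·E[r] = 0.464063, running G = 1.339063
t=2: π = [0.1445, 0.1406, 0.1250, 0.1875, 0.1973, 0.2051], E[r] = 0.5273, γ^t·E[r] = 0.427148, running G = 1.766211
t=3: π = [0.1431, 0.1406, 0.1250, 0.1853, 0.1965, 0.2095], E[r] = 0.5310, γ^t·E[r] = 0.387103, running G = 2.153314
t=4: π = [0.1429, 0.1406, 0.1250, 0.1850, 0.1959, 0.2106], E[r] = 0.5337, γ^t·E[r] = 0.350135, running G = 2.503449
t=5: π = [0.1429, 0.1406, 0.1250, 0.1849, 0.1957, 0.2108], E[r] = 0.5343, γ^t·E[r] = 0.315520, running G = 2.818969
t=6: π = [0.1429, 0.1406, 0.1250, 0.1849, 0.1957, 0.2109], E[r] = 0.5345, γ^t·E[r] = 0.284072, running G = 3.103041

G = 3.1030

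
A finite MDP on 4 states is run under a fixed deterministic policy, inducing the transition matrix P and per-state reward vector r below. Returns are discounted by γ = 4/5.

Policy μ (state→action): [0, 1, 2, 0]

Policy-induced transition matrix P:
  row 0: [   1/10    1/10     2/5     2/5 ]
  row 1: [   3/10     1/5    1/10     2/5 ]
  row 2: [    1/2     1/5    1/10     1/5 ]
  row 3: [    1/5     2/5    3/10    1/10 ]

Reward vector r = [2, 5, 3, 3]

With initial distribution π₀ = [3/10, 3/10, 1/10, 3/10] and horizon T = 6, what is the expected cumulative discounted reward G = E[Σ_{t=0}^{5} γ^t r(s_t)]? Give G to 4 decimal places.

t=0: π = [0.3000, 0.3000, 0.1000, 0.3000], E[r] = 3.3000, γ^t·E[r] = 3.300000, running G = 3.300000
t=1: π = [0.2300, 0.2300, 0.2500, 0.2900], E[r] = 3.2300, γ^t·E[r] = 2.584000, running G = 5.884000
t=2: π = [0.2750, 0.2350, 0.2270, 0.2630], E[r] = 3.1950, γ^t·E[r] = 2.044800, running G = 7.928800
t=3: π = [0.2641, 0.2251, 0.2351, 0.2757], E[r] = 3.1861, γ^t·E[r] = 1.631283, running G = 9.560083
t=4: π = [0.2666, 0.2287, 0.2344, 0.2703], E[r] = 3.1908, γ^t·E[r] = 1.306964, running G = 10.867047
t=5: π = [0.2665, 0.2274, 0.2340, 0.2720], E[r] = 3.1883, γ^t·E[r] = 1.044729, running G = 11.911777

G = 11.9118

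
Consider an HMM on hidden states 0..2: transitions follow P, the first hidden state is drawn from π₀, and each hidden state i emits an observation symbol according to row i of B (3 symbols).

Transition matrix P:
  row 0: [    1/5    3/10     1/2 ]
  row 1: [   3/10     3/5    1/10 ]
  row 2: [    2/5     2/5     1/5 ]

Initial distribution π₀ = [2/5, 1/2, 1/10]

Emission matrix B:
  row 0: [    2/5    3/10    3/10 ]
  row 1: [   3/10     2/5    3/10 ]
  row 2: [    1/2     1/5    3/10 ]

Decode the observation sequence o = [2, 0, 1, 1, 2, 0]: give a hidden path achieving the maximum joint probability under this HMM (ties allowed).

t=0: δ = [1.200e-01, 1.500e-01, 3.000e-02]  (obs o_0=2)
t=1: δ = [1.800e-02, 2.700e-02, 3.000e-02]  ψ = [1, 1, 0]  (obs o_1=0)
t=2: δ = [3.600e-03, 6.480e-03, 1.800e-03]  ψ = [2, 1, 0]  (obs o_2=1)
t=3: δ = [5.832e-04, 1.555e-03, 3.600e-04]  ψ = [1, 1, 0]  (obs o_3=1)
t=4: δ = [1.400e-04, 2.799e-04, 8.748e-05]  ψ = [1, 1, 0]  (obs o_4=2)
t=5: δ = [3.359e-05, 5.039e-05, 3.499e-05]  ψ = [1, 1, 0]  (obs o_5=0)
backtrack: best end state = 1; path = [1, 1, 1, 1, 1, 1]

path = [1, 1, 1, 1, 1, 1]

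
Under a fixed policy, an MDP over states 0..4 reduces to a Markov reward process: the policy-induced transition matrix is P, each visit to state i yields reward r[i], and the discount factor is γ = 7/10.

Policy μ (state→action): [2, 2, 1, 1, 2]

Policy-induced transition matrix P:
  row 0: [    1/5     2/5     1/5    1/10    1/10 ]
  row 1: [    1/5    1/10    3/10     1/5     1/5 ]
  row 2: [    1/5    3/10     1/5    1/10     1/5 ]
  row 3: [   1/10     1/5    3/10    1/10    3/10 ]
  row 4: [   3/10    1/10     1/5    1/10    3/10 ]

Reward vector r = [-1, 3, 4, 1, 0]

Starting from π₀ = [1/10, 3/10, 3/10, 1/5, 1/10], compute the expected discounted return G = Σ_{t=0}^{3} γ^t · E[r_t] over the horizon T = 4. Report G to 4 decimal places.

G = 4.5571

t=0: π = [0.1000, 0.3000, 0.3000, 0.2000, 0.1000], E[r] = 2.2000, γ^t·E[r] = 2.200000, running G = 2.200000
t=1: π = [0.1900, 0.2100, 0.2500, 0.1300, 0.2200], E[r] = 1.5700, γ^t·E[r] = 1.099000, running G = 3.299000
t=2: π = [0.2090, 0.2200, 0.2340, 0.1210, 0.2160], E[r] = 1.5080, γ^t·E[r] = 0.738920, running G = 4.037920
t=3: π = [0.2095, 0.2216, 0.2341, 0.1220, 0.2128], E[r] = 1.5137, γ^t·E[r] = 0.519199, running G = 4.557119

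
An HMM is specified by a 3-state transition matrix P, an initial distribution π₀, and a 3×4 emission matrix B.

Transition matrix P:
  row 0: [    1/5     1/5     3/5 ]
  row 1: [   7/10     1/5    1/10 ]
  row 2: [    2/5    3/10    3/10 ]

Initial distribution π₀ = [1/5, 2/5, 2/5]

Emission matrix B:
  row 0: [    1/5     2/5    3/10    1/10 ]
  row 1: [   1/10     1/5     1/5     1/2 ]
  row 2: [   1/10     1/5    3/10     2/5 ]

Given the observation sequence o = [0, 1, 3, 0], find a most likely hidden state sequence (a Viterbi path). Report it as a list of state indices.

t=0: δ = [4.000e-02, 4.000e-02, 4.000e-02]  (obs o_0=0)
t=1: δ = [1.120e-02, 2.400e-03, 4.800e-03]  ψ = [1, 2, 0]  (obs o_1=1)
t=2: δ = [2.240e-04, 1.120e-03, 2.688e-03]  ψ = [0, 0, 0]  (obs o_2=3)
t=3: δ = [2.150e-04, 8.064e-05, 8.064e-05]  ψ = [2, 2, 2]  (obs o_3=0)
backtrack: best end state = 0; path = [1, 0, 2, 0]

path = [1, 0, 2, 0]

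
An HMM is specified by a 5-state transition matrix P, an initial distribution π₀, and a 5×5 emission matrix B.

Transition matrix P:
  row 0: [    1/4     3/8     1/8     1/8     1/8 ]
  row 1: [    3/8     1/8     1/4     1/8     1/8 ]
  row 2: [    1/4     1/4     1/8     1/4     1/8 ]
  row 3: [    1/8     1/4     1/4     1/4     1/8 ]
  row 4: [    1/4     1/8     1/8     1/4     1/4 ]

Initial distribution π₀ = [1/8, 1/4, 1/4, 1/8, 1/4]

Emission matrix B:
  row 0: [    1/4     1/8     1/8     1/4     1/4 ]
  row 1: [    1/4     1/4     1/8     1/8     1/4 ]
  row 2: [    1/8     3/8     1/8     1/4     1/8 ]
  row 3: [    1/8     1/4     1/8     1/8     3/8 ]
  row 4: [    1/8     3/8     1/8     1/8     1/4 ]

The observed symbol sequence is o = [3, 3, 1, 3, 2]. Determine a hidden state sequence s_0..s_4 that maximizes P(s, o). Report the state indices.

t=0: δ = [3.125e-02, 3.125e-02, 6.250e-02, 1.562e-02, 3.125e-02]  (obs o_0=3)
t=1: δ = [3.906e-03, 1.953e-03, 1.953e-03, 1.953e-03, 9.766e-04]  ψ = [2, 2, 1, 2, 2]  (obs o_1=3)
t=2: δ = [1.221e-04, 3.662e-04, 1.831e-04, 1.221e-04, 1.831e-04]  ψ = [0, 0, 0, 0, 0]  (obs o_2=1)
t=3: δ = [3.433e-05, 5.722e-06, 2.289e-05, 5.722e-06, 5.722e-06]  ψ = [1, 0, 1, 1, 1]  (obs o_3=3)
t=4: δ = [1.073e-06, 1.609e-06, 5.364e-07, 7.153e-07, 5.364e-07]  ψ = [0, 0, 0, 2, 0]  (obs o_4=2)
backtrack: best end state = 1; path = [2, 0, 1, 0, 1]

path = [2, 0, 1, 0, 1]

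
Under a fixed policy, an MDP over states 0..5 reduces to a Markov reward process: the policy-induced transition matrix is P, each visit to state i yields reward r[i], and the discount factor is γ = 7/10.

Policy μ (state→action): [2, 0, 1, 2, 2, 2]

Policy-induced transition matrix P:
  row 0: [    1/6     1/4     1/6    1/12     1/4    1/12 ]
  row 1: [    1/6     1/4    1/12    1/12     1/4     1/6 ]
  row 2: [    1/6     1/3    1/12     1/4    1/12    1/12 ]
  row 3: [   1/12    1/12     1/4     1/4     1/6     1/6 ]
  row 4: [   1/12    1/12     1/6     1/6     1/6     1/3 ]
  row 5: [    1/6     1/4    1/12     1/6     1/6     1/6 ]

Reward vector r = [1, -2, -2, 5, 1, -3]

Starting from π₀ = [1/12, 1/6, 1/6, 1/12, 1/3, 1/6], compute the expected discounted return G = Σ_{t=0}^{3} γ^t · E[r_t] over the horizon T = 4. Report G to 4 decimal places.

t=0: π = [0.0833, 0.1667, 0.1667, 0.0833, 0.3333, 0.1667], E[r] = -0.3333, γ^t·E[r] = -0.333333, running G = -0.333333
t=1: π = [0.1319, 0.1944, 0.1319, 0.1667, 0.1736, 0.2014], E[r] = -0.1181, γ^t·E[r] = -0.082639, running G = -0.415972
t=2: π = [0.1383, 0.2043, 0.1366, 0.1644, 0.1829, 0.1736], E[r] = -0.0596, γ^t·E[r] = -0.029207, running G = -0.445179
t=3: π = [0.1377, 0.2035, 0.1375, 0.1632, 0.1838, 0.1742], E[r] = -0.0672, γ^t·E[r] = -0.023042, running G = -0.468221

G = -0.4682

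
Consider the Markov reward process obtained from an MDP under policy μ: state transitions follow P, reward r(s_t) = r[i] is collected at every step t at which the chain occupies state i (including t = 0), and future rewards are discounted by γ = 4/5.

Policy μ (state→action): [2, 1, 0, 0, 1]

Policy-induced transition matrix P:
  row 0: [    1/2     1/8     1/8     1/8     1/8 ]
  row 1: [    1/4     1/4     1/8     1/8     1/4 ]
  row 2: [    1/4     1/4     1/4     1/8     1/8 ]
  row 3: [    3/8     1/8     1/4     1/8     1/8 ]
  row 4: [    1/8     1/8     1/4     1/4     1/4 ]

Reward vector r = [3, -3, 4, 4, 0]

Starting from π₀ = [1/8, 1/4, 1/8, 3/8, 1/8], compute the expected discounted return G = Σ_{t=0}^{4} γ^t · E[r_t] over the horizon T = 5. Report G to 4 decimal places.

G = 5.8848

t=0: π = [0.1250, 0.2500, 0.1250, 0.3750, 0.1250], E[r] = 1.6250, γ^t·E[r] = 1.625000, running G = 1.625000
t=1: π = [0.3125, 0.1719, 0.2031, 0.1406, 0.1719], E[r] = 1.7969, γ^t·E[r] = 1.437500, running G = 3.062500
t=2: π = [0.3242, 0.1719, 0.1895, 0.1465, 0.1680], E[r] = 1.8008, γ^t·E[r] = 1.152500, running G = 4.215000
t=3: π = [0.3284, 0.1702, 0.1880, 0.1460, 0.1675], E[r] = 1.8105, γ^t·E[r] = 0.927000, running G = 5.142000
t=4: π = [0.3294, 0.1698, 0.1877, 0.1459, 0.1672], E[r] = 1.8134, γ^t·E[r] = 0.742763, running G = 5.884763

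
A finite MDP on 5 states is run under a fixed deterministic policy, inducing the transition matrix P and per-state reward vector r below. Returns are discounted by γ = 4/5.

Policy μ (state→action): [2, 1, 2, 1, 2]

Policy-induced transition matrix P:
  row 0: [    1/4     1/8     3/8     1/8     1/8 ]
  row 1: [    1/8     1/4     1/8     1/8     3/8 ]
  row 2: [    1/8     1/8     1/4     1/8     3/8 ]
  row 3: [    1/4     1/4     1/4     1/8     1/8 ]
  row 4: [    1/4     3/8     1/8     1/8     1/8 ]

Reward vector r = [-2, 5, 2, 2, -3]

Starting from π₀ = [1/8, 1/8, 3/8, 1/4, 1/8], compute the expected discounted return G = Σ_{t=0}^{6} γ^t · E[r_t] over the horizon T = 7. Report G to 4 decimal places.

G = 3.3029

t=0: π = [0.1250, 0.1250, 0.3750, 0.2500, 0.1250], E[r] = 1.2500, γ^t·E[r] = 1.250000, running G = 1.250000
t=1: π = [0.1875, 0.2031, 0.2344, 0.1250, 0.2500], E[r] = 0.6094, γ^t·E[r] = 0.487500, running G = 1.737500
t=2: π = [0.1953, 0.2285, 0.2168, 0.1250, 0.2344], E[r] = 0.7324, γ^t·E[r] = 0.468750, running G = 2.206250
t=3: π = [0.1943, 0.2278, 0.2166, 0.1250, 0.2363], E[r] = 0.7244, γ^t·E[r] = 0.370875, running G = 2.577125
t=4: π = [0.1945, 0.2282, 0.2163, 0.1250, 0.2361], E[r] = 0.7263, γ^t·E[r] = 0.297488, running G = 2.874613
t=5: π = [0.1944, 0.2282, 0.2163, 0.1250, 0.2361], E[r] = 0.7262, γ^t·E[r] = 0.237949, running G = 3.112561
t=6: π = [0.1944, 0.2282, 0.2163, 0.1250, 0.2361], E[r] = 0.7262, γ^t·E[r] = 0.190367, running G = 3.302928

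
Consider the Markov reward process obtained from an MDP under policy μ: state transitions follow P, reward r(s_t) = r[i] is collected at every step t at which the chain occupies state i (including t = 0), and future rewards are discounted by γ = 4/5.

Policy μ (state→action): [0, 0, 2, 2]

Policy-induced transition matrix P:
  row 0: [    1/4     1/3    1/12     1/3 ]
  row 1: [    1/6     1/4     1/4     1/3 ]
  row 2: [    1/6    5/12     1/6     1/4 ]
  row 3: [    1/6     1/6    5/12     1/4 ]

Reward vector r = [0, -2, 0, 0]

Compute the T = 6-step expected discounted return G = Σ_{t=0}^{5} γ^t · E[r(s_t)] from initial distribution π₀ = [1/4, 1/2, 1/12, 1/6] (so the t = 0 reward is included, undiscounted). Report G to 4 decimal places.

G = -2.4950

t=0: π = [0.2500, 0.5000, 0.0833, 0.1667], E[r] = -1.0000, γ^t·E[r] = -1.000000, running G = -1.000000
t=1: π = [0.1875, 0.2708, 0.2292, 0.3125], E[r] = -0.5417, γ^t·E[r] = -0.433333, running G = -1.433333
t=2: π = [0.1823, 0.2778, 0.2517, 0.2882], E[r] = -0.5556, γ^t·E[r] = -0.355556, running G = -1.788889
t=3: π = [0.1819, 0.2831, 0.2467, 0.2883], E[r] = -0.5663, γ^t·E[r] = -0.289926, running G = -2.078815
t=4: π = [0.1818, 0.2822, 0.2472, 0.2887], E[r] = -0.5645, γ^t·E[r] = -0.231210, running G = -2.310025
t=5: π = [0.1818, 0.2823, 0.2472, 0.2887], E[r] = -0.5646, γ^t·E[r] = -0.185000, running G = -2.495025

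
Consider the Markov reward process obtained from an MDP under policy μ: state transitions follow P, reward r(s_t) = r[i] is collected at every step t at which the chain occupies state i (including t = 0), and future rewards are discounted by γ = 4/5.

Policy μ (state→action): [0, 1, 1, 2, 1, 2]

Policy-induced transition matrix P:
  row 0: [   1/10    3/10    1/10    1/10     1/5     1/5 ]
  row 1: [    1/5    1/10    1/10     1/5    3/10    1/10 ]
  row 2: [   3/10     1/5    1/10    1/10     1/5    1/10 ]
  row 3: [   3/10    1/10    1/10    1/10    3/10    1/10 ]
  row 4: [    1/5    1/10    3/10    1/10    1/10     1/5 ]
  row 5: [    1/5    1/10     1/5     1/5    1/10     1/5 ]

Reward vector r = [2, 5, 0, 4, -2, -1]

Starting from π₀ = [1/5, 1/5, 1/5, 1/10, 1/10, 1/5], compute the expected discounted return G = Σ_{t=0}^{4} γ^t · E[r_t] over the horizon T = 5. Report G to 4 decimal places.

G = 4.2236

t=0: π = [0.2000, 0.2000, 0.2000, 0.1000, 0.1000, 0.2000], E[r] = 1.4000, γ^t·E[r] = 1.400000, running G = 1.400000
t=1: π = [0.2100, 0.1600, 0.1400, 0.1400, 0.2000, 0.1500], E[r] = 1.2300, γ^t·E[r] = 0.984000, running G = 2.384000
t=2: π = [0.2070, 0.1560, 0.1550, 0.1310, 0.1950, 0.1560], E[r] = 1.1720, γ^t·E[r] = 0.750080, running G = 3.134080
t=3: π = [0.2079, 0.1569, 0.1546, 0.1312, 0.1936, 0.1558], E[r] = 1.1821, γ^t·E[r] = 0.605235, running G = 3.739315
t=4: π = [0.2078, 0.1570, 0.1543, 0.1313, 0.1939, 0.1557], E[r] = 1.1824, γ^t·E[r] = 0.484307, running G = 4.223622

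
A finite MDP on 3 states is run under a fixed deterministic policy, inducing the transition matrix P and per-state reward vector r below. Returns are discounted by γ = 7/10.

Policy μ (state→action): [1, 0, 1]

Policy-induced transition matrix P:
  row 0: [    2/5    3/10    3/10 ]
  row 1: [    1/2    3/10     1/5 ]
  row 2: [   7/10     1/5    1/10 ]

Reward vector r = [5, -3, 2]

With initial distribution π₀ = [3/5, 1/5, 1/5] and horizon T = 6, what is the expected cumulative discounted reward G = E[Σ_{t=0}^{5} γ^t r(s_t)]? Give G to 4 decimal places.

t=0: π = [0.6000, 0.2000, 0.2000], E[r] = 2.8000, γ^t·E[r] = 2.800000, running G = 2.800000
t=1: π = [0.4800, 0.2800, 0.2400], E[r] = 2.0400, γ^t·E[r] = 1.428000, running G = 4.228000
t=2: π = [0.5000, 0.2760, 0.2240], E[r] = 2.1200, γ^t·E[r] = 1.038800, running G = 5.266800
t=3: π = [0.4948, 0.2776, 0.2276], E[r] = 2.0964, γ^t·E[r] = 0.719065, running G = 5.985865
t=4: π = [0.4960, 0.2772, 0.2267], E[r] = 2.1019, γ^t·E[r] = 0.504671, running G = 6.490536
t=5: π = [0.4957, 0.2773, 0.2269], E[r] = 2.1006, γ^t·E[r] = 0.353044, running G = 6.843581

G = 6.8436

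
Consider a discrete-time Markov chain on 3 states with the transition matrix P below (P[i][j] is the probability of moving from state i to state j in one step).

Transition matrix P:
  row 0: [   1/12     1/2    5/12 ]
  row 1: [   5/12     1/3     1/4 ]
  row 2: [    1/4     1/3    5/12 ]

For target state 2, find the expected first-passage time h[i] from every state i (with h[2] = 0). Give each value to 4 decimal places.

h = [2.8966, 3.3103, 0.0000]

First-step conditioning: h[2] = 0; for i ≠ 2, h[i] = 1 + Σ_k P[i][k]·h[k].
  h[0] = 1 + 1/12·h[0] + 1/2·h[1]
  h[1] = 1 + 5/12·h[0] + 1/3·h[1]
Solving the 2×2 linear system over states ≠ 2 gives exactly h = [84/29, 96/29, 0] (h[2] = 0 is the target).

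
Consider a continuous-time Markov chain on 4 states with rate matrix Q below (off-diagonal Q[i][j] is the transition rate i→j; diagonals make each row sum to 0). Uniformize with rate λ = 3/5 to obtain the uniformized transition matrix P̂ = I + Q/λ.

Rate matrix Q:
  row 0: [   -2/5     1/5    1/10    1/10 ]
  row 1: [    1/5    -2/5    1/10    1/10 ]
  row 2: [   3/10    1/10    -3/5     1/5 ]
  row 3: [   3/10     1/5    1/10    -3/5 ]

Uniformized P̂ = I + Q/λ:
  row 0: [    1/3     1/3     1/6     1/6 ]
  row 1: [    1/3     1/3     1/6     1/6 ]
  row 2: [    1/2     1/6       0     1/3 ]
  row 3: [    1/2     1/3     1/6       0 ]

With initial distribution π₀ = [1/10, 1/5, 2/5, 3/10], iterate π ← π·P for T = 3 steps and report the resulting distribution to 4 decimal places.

π = [0.3838, 0.3083, 0.1417, 0.1662]

t=0: π = [0.1000, 0.2000, 0.4000, 0.3000]
t=1: π = [0.4500, 0.2667, 0.1000, 0.1833]
t=2: π = [0.3806, 0.3167, 0.1500, 0.1528]
t=3: π = [0.3838, 0.3083, 0.1417, 0.1662]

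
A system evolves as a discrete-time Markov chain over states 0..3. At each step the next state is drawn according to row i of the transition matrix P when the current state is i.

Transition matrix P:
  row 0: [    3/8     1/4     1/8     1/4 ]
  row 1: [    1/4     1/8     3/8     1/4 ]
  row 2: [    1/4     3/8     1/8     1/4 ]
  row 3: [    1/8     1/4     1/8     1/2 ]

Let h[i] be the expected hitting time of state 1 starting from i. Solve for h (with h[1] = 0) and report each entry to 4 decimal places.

First-step conditioning: h[1] = 0; for i ≠ 1, h[i] = 1 + Σ_k P[i][k]·h[k].
  h[0] = 1 + 3/8·h[0] + 1/8·h[2] + 1/4·h[3]
  h[2] = 1 + 1/4·h[0] + 1/8·h[2] + 1/4·h[3]
  h[3] = 1 + 1/8·h[0] + 1/8·h[2] + 1/2·h[3]
Solving the 3×3 linear system over states ≠ 1 gives exactly h = [64/17, 0, 56/17, 64/17] (h[1] = 0 is the target).

h = [3.7647, 0.0000, 3.2941, 3.7647]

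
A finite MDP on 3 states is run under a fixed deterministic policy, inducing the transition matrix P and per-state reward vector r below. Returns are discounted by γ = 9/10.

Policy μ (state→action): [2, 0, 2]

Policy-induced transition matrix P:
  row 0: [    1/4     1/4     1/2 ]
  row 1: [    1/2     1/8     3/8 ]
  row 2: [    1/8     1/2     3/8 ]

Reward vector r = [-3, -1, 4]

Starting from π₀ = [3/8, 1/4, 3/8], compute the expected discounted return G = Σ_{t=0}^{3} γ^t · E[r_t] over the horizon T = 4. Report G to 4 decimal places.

G = 1.4003

t=0: π = [0.3750, 0.2500, 0.3750], E[r] = 0.1250, γ^t·E[r] = 0.125000, running G = 0.125000
t=1: π = [0.2656, 0.3125, 0.4219], E[r] = 0.5781, γ^t·E[r] = 0.520313, running G = 0.645313
t=2: π = [0.2754, 0.3164, 0.4082], E[r] = 0.4902, γ^t·E[r] = 0.397090, running G = 1.042402
t=3: π = [0.2781, 0.3125, 0.4094], E[r] = 0.4910, γ^t·E[r] = 0.357915, running G = 1.400317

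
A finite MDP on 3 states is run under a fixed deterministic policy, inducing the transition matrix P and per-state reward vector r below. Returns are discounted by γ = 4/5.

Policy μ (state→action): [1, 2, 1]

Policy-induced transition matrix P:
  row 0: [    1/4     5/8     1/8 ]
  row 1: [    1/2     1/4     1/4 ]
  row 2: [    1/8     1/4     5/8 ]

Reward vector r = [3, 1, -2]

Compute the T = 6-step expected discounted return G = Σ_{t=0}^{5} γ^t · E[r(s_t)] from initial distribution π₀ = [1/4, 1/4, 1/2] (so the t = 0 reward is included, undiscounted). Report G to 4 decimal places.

G = 1.1934

t=0: π = [0.2500, 0.2500, 0.5000], E[r] = 0.0000, γ^t·E[r] = 0.000000, running G = 0.000000
t=1: π = [0.2500, 0.3438, 0.4063], E[r] = 0.2813, γ^t·E[r] = 0.225000, running G = 0.225000
t=2: π = [0.2852, 0.3438, 0.3711], E[r] = 0.4570, γ^t·E[r] = 0.292500, running G = 0.517500
t=3: π = [0.2896, 0.3569, 0.3535], E[r] = 0.5186, γ^t·E[r] = 0.265500, running G = 0.783000
t=4: π = [0.2950, 0.3586, 0.3464], E[r] = 0.5510, γ^t·E[r] = 0.225675, running G = 1.008675
t=5: π = [0.2963, 0.3606, 0.3430], E[r] = 0.5637, γ^t·E[r] = 0.184703, running G = 1.193378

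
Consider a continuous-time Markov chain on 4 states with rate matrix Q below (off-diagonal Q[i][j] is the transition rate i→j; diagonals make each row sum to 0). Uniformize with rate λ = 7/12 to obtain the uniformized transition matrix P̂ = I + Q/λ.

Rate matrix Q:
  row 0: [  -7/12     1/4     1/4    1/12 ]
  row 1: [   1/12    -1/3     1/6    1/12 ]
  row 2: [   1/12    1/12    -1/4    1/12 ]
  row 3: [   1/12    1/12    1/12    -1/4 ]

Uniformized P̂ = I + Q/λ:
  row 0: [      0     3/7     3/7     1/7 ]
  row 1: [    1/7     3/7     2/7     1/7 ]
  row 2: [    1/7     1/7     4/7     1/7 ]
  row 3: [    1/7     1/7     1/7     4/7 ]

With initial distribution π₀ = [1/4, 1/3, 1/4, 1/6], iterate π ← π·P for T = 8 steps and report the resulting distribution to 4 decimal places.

t=0: π = [0.2500, 0.3333, 0.2500, 0.1667]
t=1: π = [0.1071, 0.3095, 0.3690, 0.2143]
t=2: π = [0.1276, 0.2619, 0.3759, 0.2347]
t=3: π = [0.1246, 0.2541, 0.3778, 0.2434]
t=4: π = [0.1251, 0.2511, 0.3767, 0.2472]
t=5: π = [0.1250, 0.2503, 0.3759, 0.2488]
t=6: π = [0.1250, 0.2501, 0.3754, 0.2495]
t=7: π = [0.1250, 0.2500, 0.3752, 0.2498]
t=8: π = [0.1250, 0.2500, 0.3751, 0.2499]

π = [0.1250, 0.2500, 0.3751, 0.2499]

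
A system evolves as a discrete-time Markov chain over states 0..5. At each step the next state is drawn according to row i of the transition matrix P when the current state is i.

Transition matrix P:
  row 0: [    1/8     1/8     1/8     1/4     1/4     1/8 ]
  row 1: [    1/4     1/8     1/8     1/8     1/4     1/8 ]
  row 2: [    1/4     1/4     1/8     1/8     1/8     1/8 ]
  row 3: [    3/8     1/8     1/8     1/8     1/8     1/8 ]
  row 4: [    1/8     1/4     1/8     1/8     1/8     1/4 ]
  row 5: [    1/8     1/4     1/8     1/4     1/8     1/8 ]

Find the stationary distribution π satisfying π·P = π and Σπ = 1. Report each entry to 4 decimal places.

Balance equations π_j = Σ_i π_i·P[i][j]:
  π_0 = 1/8·π_0 + 1/4·π_1 + 1/4·π_2 + 3/8·π_3 + 1/8·π_4 + 1/8·π_5
  π_1 = 1/8·π_0 + 1/8·π_1 + 1/4·π_2 + 1/8·π_3 + 1/4·π_4 + 1/4·π_5
  π_2 = 1/8·π_0 + 1/8·π_1 + 1/8·π_2 + 1/8·π_3 + 1/8·π_4 + 1/8·π_5
  π_3 = 1/4·π_0 + 1/8·π_1 + 1/8·π_2 + 1/8·π_3 + 1/8·π_4 + 1/4·π_5
  π_4 = 1/4·π_0 + 1/4·π_1 + 1/8·π_2 + 1/8·π_3 + 1/8·π_4 + 1/8·π_5
  normalize: π_0 + π_1 + π_2 + π_3 + π_4 + π_5 = 1
Solving the linear system gives exactly π = [8519/41464, 7489/41464, 1/8, 12/71, 898/5183, 6081/41464].

π = [0.2055, 0.1806, 0.1250, 0.1690, 0.1733, 0.1467]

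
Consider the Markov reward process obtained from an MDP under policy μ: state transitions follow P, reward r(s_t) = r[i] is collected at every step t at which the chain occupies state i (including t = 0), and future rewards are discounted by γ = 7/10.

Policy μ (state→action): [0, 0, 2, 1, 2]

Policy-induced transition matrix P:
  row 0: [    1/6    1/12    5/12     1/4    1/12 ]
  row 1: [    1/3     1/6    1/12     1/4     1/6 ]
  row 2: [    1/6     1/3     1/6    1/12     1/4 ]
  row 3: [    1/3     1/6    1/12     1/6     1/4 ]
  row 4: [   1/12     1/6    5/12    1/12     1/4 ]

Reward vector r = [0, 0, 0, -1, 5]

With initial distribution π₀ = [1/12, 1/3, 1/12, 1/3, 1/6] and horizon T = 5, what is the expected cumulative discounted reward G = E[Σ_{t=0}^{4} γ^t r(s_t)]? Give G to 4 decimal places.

G = 1.9773

t=0: π = [0.0833, 0.3333, 0.0833, 0.3333, 0.1667], E[r] = 0.5000, γ^t·E[r] = 0.500000, running G = 0.500000
t=1: π = [0.2639, 0.1736, 0.1736, 0.1806, 0.2083], E[r] = 0.8611, γ^t·E[r] = 0.602778, running G = 1.102778
t=2: π = [0.2083, 0.1736, 0.2552, 0.1713, 0.1916], E[r] = 0.7865, γ^t·E[r] = 0.385365, running G = 1.488142
t=3: π = [0.2082, 0.1918, 0.2379, 0.1613, 0.2008], E[r] = 0.8428, γ^t·E[r] = 0.289075, running G = 1.777218
t=4: π = [0.2088, 0.1890, 0.2395, 0.1634, 0.1993], E[r] = 0.8331, γ^t·E[r] = 0.200035, running G = 1.977253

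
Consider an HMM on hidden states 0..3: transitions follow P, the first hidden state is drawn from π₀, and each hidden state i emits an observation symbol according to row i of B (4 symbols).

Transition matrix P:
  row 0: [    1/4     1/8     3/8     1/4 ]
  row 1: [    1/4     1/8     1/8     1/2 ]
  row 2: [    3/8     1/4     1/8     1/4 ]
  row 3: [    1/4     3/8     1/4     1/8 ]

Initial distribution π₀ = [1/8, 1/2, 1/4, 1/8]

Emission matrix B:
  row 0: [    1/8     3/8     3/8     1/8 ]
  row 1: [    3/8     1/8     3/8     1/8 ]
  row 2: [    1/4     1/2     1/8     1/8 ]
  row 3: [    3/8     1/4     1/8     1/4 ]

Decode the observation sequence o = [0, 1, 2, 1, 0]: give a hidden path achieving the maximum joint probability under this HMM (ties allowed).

path = [1, 3, 1, 3, 1]

t=0: δ = [1.562e-02, 1.875e-01, 6.250e-02, 4.688e-02]  (obs o_0=0)
t=1: δ = [1.758e-02, 2.930e-03, 1.172e-02, 2.344e-02]  ψ = [1, 1, 1, 1]  (obs o_1=1)
t=2: δ = [2.197e-03, 3.296e-03, 8.240e-04, 5.493e-04]  ψ = [3, 3, 0, 0]  (obs o_2=2)
t=3: δ = [3.090e-04, 5.150e-05, 4.120e-04, 4.120e-04]  ψ = [1, 1, 0, 1]  (obs o_3=1)
t=4: δ = [1.931e-05, 5.794e-05, 2.897e-05, 3.862e-05]  ψ = [2, 3, 0, 2]  (obs o_4=0)
backtrack: best end state = 1; path = [1, 3, 1, 3, 1]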